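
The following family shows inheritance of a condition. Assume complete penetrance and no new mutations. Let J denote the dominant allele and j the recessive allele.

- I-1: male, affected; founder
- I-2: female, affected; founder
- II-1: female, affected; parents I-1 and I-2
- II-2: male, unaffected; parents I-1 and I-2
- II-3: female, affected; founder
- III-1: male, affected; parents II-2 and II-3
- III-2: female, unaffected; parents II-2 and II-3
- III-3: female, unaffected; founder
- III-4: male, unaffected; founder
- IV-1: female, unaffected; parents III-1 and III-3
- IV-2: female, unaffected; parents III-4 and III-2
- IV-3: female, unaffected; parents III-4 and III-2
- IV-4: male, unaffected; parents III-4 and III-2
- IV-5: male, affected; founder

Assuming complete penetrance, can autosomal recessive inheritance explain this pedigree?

No

Under autosomal recessive, II-2 (unaffected, male) cannot arise from I-1 (affected) × I-2 (affected).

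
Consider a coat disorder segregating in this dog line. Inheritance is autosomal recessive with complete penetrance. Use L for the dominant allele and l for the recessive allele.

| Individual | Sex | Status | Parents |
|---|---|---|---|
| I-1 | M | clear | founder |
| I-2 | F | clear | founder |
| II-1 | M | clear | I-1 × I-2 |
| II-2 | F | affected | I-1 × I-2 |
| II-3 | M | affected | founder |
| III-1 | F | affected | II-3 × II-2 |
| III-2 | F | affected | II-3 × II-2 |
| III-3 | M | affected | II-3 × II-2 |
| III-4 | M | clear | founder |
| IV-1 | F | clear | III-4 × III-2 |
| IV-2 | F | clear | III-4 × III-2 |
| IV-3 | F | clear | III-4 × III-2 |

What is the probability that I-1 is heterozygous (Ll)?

I-1 is clear so carries L and passed l to II-2 (ll), so I-1 is Ll, giving P(Ll) = 1.

1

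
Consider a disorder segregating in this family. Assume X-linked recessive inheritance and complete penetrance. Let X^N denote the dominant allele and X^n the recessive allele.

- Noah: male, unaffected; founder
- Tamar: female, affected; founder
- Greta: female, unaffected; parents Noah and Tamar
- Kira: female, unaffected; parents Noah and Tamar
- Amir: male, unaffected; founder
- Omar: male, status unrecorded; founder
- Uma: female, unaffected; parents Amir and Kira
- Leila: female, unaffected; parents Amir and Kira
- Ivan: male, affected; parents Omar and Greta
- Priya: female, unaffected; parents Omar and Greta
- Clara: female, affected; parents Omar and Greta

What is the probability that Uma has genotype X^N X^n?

Amir is unaffected, so Amir is X^N Y.
Kira is unaffected so carries N and received n from Tamar (X^n X^n), so Kira is X^N X^n.
Their cross gives offspring ratios 1/2 X^N X^N : 1/2 X^N X^n. Conditioning on Uma being unaffected, P(X^N X^n) = 1/2 / 1 = 1/2.

1/2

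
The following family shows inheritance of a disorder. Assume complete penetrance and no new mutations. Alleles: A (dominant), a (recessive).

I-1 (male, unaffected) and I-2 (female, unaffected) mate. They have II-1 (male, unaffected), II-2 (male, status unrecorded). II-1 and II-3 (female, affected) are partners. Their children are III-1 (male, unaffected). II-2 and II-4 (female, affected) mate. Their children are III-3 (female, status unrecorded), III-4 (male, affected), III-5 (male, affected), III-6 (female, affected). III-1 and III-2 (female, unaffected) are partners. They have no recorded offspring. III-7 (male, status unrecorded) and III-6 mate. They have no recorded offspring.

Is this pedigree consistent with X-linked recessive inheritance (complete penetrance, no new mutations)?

Under X-linked recessive, III-1 (unaffected, male) cannot arise from II-1 (unaffected) × II-3 (affected).

No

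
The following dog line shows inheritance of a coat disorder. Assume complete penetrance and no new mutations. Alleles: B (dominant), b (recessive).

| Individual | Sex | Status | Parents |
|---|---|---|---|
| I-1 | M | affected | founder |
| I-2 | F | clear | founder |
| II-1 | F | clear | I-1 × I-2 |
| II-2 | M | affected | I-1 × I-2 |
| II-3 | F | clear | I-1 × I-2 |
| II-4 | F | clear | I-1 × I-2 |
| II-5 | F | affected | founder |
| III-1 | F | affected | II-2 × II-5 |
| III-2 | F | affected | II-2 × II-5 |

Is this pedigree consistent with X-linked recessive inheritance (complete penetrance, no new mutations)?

Yes

A consistent assignment under X-linked recessive exists: I-1 X^b Y, I-2 X^B X^b, II-1 X^B X^b, II-2 X^b Y, II-3 X^B X^b, II-4 X^B X^b, II-5 X^b X^b, III-1 X^b X^b, III-2 X^b X^b.
In this assignment every recorded phenotype matches its genotype and every non-founder's genotype is obtainable from its parents' genotypes, so the pedigree is consistent.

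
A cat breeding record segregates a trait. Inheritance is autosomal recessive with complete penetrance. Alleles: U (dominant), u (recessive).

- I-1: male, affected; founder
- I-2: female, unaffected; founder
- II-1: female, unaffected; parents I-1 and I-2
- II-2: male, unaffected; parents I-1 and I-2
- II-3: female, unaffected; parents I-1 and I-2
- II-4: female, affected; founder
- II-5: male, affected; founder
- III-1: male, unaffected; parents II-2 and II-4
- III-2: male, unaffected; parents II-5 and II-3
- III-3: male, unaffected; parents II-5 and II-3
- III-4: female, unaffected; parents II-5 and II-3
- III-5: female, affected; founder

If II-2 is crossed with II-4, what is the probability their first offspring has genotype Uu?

II-2 is unaffected so carries U and received u from I-1 (uu), so II-2 is Uu.
II-4 is affected, so II-4 is uu.
The cross gives 1/2 Uu : 1/2 uu, so P(offspring has genotype Uu) = 1/2.

1/2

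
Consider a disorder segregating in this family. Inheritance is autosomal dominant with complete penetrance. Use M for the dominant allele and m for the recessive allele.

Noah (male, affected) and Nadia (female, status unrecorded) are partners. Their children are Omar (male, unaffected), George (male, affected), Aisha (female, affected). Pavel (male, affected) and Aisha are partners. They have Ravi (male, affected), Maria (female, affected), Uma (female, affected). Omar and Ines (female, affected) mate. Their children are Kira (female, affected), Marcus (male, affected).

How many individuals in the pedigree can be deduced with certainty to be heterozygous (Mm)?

Obligate heterozygotes: Noah is affected so carries M and passed m to Omar (mm), so Noah is Mm; Kira is affected so carries M and received m from Omar (mm), so Kira is Mm; Marcus is affected so carries M and received m from Omar (mm), so Marcus is Mm.
Every other individual is either homozygous by phenotype or has at least one consistent homozygous assignment, so the count is 3.

3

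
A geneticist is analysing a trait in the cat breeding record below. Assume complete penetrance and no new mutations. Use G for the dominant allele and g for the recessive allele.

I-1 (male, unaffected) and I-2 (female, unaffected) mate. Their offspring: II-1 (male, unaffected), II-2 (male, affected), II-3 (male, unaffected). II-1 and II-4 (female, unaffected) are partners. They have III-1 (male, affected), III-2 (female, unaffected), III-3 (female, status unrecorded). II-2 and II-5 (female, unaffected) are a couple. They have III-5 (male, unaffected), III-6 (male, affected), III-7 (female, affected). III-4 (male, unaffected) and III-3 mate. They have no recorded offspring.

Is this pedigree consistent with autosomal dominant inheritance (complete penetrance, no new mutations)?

No

Under autosomal dominant, II-2 (affected, male) cannot arise from I-1 (unaffected) × I-2 (unaffected).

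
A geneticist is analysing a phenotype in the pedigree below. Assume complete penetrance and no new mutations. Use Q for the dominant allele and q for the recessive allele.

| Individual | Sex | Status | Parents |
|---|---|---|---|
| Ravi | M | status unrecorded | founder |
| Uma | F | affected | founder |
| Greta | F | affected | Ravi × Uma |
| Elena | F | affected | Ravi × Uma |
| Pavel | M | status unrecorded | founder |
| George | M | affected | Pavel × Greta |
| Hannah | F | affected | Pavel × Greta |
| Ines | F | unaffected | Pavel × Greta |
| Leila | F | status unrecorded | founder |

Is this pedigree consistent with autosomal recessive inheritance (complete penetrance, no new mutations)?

A consistent assignment under autosomal recessive exists: Ravi Qq, Uma qq, Greta qq, Elena qq, Pavel Qq, George qq, Hannah qq, Ines Qq, Leila QQ.
In this assignment every recorded phenotype matches its genotype and every non-founder's genotype is obtainable from its parents' genotypes, so the pedigree is consistent.

Yes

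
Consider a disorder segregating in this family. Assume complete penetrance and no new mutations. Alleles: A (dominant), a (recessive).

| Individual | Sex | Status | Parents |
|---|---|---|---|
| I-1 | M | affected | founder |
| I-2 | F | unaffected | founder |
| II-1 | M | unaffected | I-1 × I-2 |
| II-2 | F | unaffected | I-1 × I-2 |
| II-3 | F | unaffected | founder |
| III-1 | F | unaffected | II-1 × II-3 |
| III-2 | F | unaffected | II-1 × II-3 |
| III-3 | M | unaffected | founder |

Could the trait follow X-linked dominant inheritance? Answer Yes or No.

No

Under X-linked dominant, II-2 (unaffected, female) cannot arise from I-1 (affected) × I-2 (unaffected).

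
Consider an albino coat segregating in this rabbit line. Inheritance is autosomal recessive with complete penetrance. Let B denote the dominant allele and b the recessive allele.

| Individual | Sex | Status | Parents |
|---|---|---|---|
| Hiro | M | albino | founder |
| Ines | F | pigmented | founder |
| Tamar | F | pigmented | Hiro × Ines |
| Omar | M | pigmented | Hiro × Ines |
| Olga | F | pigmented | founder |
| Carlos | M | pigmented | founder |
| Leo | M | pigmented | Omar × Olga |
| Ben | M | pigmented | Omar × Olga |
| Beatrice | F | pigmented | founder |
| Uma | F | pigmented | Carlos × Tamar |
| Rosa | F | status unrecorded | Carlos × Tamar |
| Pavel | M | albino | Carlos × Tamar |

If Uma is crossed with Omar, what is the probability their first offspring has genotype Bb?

Carlos is pigmented so carries B and passed b to Pavel (bb), so Carlos is Bb.
Tamar is pigmented so carries B and received b from Hiro (bb), so Tamar is Bb.
Uma is a pigmented offspring of Carlos (Bb) × Tamar (Bb), whose cross gives 1/4 BB : 1/2 Bb : 1/4 bb; conditioning on being pigmented, Uma is BB with probability 1/3, Bb with probability 2/3.
Omar is pigmented so carries B and received b from Hiro (bb), so Omar is Bb.
Summing over parental genotype combinations, P(offspring has genotype Bb) = 1/3·1/2 + 2/3·1/2 = 1/2.

1/2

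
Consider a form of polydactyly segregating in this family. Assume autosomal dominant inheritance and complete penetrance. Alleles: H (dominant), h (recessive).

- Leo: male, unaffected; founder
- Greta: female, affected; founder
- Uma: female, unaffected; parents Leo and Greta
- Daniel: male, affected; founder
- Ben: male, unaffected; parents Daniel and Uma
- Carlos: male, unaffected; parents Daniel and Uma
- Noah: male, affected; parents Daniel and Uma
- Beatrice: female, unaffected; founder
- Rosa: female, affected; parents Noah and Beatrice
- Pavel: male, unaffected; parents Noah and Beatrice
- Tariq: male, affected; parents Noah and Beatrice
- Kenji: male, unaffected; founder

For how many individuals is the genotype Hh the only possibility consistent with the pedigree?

Obligate heterozygotes: Greta is affected so carries H and passed h to Uma (hh), so Greta is Hh; Daniel is affected so carries H and passed h to Ben (hh), so Daniel is Hh; Noah is affected so carries H and received h from Uma (hh), so Noah is Hh; Rosa is affected so carries H and received h from Beatrice (hh), so Rosa is Hh; Tariq is affected so carries H and received h from Beatrice (hh), so Tariq is Hh.
Every other individual is either homozygous by phenotype or has at least one consistent homozygous assignment, so the count is 5.

5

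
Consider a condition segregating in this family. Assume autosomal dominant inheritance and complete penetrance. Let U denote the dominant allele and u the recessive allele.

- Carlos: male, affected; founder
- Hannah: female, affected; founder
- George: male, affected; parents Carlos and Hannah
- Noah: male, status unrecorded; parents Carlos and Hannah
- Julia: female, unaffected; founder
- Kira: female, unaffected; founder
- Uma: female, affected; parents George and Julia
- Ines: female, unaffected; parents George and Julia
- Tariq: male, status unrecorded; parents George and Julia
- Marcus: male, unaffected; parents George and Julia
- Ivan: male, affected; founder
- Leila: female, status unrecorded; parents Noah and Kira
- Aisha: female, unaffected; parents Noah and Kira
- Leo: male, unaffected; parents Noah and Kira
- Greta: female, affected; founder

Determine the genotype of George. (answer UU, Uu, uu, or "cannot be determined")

Uu

From phenotype alone, George is UU or Uu.
George is affected so carries U and passed u to Ines (uu), so George is Uu.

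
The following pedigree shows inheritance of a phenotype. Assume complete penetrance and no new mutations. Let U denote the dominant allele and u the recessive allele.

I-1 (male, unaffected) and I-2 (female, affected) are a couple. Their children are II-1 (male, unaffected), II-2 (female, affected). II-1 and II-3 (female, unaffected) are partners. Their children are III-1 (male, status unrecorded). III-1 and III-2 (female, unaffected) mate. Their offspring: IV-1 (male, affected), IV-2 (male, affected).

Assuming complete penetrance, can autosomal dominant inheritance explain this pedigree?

No assignment of genotypes under autosomal dominant satisfies every parent–offspring relationship, so the pedigree is inconsistent.

No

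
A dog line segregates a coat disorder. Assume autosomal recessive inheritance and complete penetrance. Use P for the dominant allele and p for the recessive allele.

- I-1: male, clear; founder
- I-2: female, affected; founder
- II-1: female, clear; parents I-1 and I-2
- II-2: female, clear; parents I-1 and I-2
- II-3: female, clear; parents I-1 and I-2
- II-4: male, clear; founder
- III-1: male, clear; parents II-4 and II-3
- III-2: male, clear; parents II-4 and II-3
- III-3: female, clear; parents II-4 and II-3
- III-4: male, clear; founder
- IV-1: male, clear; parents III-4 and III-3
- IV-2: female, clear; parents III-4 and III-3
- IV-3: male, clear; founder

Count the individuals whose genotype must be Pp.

3

Obligate heterozygotes: II-1 is clear so carries P and received p from I-2 (pp), so II-1 is Pp; II-2 is clear so carries P and received p from I-2 (pp), so II-2 is Pp; II-3 is clear so carries P and received p from I-2 (pp), so II-3 is Pp.
Every other individual is either homozygous by phenotype or has at least one consistent homozygous assignment, so the count is 3.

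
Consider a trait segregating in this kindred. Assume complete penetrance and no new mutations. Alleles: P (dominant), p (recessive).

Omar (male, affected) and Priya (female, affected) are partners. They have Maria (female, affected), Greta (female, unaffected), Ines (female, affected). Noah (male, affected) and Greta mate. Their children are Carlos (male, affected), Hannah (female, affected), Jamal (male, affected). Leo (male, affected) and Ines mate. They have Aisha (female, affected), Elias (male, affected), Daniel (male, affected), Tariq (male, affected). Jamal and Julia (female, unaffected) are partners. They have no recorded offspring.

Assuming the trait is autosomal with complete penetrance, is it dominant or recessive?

Omar and Priya are both affected yet have an unaffected child Greta. Under a recessive model two affected parents are homozygous and every child would be affected, so the trait cannot be recessive.

dominant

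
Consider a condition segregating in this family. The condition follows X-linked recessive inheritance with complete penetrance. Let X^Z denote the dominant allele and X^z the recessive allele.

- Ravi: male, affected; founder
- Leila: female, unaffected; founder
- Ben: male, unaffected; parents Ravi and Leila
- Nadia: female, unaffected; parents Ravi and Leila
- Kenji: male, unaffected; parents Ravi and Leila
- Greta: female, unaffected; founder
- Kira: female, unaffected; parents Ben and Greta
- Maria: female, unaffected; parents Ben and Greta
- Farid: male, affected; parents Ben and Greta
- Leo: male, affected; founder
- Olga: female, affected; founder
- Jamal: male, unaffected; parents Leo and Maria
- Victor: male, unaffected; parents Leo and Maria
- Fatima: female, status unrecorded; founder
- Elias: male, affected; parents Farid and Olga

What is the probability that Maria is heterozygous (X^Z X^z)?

1/5

Ben is unaffected, so Ben is X^Z Y.
Greta is unaffected so carries Z and passed z to Farid (X^z Y), so Greta is X^Z X^z.
Their cross gives offspring ratios 1/2 X^Z X^Z : 1/2 X^Z X^z. Conditioning on Maria being unaffected, P(X^Z X^z) = 1/2 / 1 = 1/2 before taking Maria's own offspring into account.
Leo is affected, so Leo is X^z Y.
Now use Maria's offspring. Probability of each recorded status — unaffected son Jamal: 1/2 if Maria is X^Z X^z, 1 if X^Z X^Z; unaffected son Victor: 1/2 if Maria is X^Z X^z, 1 if X^Z X^Z.
Bayes: P(X^Z X^z) = 1/2·1/4 / (1/2·1/4 + 1/2·1) = 1/5.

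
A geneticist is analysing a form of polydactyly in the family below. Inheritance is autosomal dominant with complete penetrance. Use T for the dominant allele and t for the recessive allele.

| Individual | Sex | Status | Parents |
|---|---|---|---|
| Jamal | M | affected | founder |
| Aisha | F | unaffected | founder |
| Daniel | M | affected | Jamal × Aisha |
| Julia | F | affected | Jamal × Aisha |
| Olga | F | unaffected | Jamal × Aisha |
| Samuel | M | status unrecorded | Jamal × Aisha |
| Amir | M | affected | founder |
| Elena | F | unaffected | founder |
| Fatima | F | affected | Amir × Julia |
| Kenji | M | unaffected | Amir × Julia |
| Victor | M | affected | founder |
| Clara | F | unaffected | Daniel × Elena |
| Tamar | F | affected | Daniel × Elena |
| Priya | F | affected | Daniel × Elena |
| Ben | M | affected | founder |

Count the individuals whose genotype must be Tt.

Obligate heterozygotes: Jamal is affected so carries T and passed t to Olga (tt), so Jamal is Tt; Daniel is affected so carries T and received t from Aisha (tt), so Daniel is Tt; Julia is affected so carries T and received t from Aisha (tt), so Julia is Tt; Amir is affected so carries T and passed t to Kenji (tt), so Amir is Tt; Tamar is affected so carries T and received t from Elena (tt), so Tamar is Tt; Priya is affected so carries T and received t from Elena (tt), so Priya is Tt.
Every other individual is either homozygous by phenotype or has at least one consistent homozygous assignment, so the count is 6.

6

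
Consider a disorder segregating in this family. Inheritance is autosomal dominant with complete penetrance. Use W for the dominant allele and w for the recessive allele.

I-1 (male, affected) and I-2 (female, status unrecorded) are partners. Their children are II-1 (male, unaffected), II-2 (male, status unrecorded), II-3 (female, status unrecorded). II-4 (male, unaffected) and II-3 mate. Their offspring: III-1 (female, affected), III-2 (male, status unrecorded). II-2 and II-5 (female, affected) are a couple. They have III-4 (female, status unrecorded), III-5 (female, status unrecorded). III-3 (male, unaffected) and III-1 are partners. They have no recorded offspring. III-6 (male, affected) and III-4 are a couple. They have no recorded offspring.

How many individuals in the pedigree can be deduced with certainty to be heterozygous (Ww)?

Obligate heterozygotes: I-1 is affected so carries W and passed w to II-1 (ww), so I-1 is Ww; III-1 is affected so carries W and received w from II-4 (ww), so III-1 is Ww.
Every other individual is either homozygous by phenotype or has at least one consistent homozygous assignment, so the count is 2.

2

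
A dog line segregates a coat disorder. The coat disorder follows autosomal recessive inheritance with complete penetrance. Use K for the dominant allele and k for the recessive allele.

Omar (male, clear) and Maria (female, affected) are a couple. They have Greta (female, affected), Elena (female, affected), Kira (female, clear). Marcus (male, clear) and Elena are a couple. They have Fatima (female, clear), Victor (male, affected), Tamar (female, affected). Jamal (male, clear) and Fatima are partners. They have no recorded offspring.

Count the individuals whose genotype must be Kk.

4

Obligate heterozygotes: Omar is clear so carries K and passed k to Greta (kk), so Omar is Kk; Kira is clear so carries K and received k from Maria (kk), so Kira is Kk; Marcus is clear so carries K and passed k to Victor (kk), so Marcus is Kk; Fatima is clear so carries K and received k from Elena (kk), so Fatima is Kk.
Every other individual is either homozygous by phenotype or has at least one consistent homozygous assignment, so the count is 4.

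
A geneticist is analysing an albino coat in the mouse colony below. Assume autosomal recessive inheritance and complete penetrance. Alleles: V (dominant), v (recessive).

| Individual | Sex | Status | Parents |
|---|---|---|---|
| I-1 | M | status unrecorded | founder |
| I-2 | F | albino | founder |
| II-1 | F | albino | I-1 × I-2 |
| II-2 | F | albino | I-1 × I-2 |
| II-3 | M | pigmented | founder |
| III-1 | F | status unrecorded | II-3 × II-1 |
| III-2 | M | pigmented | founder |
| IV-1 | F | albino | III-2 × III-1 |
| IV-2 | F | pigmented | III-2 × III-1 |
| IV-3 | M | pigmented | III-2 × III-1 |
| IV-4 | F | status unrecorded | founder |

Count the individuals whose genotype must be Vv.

Obligate heterozygotes: III-2 is pigmented so carries V and passed v to IV-1 (vv), so III-2 is Vv.
Every other individual is either homozygous by phenotype or has at least one consistent homozygous assignment, so the count is 1.

1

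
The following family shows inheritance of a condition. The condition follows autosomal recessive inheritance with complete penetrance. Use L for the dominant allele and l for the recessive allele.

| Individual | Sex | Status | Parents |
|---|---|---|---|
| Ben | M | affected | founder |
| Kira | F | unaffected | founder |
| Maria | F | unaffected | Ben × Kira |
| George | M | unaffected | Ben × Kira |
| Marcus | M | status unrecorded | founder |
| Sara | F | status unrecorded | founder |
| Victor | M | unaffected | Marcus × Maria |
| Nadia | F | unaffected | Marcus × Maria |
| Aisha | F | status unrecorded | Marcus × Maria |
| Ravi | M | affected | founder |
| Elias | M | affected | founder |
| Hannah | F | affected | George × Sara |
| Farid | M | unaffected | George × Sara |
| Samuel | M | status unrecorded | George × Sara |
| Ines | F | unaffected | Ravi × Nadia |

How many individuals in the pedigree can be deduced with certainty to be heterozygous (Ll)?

3

Obligate heterozygotes: Maria is unaffected so carries L and received l from Ben (ll), so Maria is Ll; George is unaffected so carries L and received l from Ben (ll), so George is Ll; Ines is unaffected so carries L and received l from Ravi (ll), so Ines is Ll.
Every other individual is either homozygous by phenotype or has at least one consistent homozygous assignment, so the count is 3.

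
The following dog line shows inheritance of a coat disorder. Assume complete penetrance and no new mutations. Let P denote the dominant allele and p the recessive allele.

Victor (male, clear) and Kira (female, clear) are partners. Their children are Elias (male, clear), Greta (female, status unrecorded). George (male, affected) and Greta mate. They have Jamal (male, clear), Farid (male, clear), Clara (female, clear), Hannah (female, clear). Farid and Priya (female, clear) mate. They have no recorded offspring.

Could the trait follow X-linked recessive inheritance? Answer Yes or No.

A consistent assignment under X-linked recessive exists: Victor X^P Y, Kira X^P X^P, Elias X^P Y, Greta X^P X^P, George X^p Y, Jamal X^P Y, Farid X^P Y, Clara X^P X^p, Hannah X^P X^p, Priya X^P X^P.
In this assignment every recorded phenotype matches its genotype and every non-founder's genotype is obtainable from its parents' genotypes, so the pedigree is consistent.

Yes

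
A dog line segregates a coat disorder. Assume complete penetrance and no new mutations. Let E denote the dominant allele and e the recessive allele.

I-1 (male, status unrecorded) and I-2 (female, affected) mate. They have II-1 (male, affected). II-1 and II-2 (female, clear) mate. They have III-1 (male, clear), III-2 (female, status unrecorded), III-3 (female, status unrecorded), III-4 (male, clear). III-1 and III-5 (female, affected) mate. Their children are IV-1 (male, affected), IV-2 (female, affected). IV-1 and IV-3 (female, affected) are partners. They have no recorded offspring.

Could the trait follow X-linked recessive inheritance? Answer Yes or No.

No

Under X-linked recessive, IV-2 (affected, female) cannot arise from III-1 (clear) × III-5 (affected).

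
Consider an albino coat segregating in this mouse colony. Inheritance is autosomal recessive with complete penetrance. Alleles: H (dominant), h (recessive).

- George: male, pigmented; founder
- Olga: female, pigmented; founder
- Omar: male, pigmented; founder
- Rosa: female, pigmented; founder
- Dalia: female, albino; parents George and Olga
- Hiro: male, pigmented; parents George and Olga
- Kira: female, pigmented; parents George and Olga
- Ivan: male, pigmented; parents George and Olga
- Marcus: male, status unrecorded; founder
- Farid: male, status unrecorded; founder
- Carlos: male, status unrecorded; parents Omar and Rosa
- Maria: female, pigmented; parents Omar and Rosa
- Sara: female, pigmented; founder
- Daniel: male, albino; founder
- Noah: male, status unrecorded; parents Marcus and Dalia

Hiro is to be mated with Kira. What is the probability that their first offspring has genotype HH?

4/9

George is pigmented so carries H and passed h to Dalia (hh), so George is Hh.
Olga is pigmented so carries H and passed h to Dalia (hh), so Olga is Hh.
Hiro is a pigmented offspring of George (Hh) × Olga (Hh), whose cross gives 1/4 HH : 1/2 Hh : 1/4 hh; conditioning on being pigmented, Hiro is HH with probability 1/3, Hh with probability 2/3.
Kira is a pigmented offspring of George (Hh) × Olga (Hh), whose cross gives 1/4 HH : 1/2 Hh : 1/4 hh; conditioning on being pigmented, Kira is HH with probability 1/3, Hh with probability 2/3.
Summing over parental genotype combinations, P(offspring has genotype HH) = 1/9·1 + 2/9·1/2 + 2/9·1/2 + 4/9·1/4 = 4/9.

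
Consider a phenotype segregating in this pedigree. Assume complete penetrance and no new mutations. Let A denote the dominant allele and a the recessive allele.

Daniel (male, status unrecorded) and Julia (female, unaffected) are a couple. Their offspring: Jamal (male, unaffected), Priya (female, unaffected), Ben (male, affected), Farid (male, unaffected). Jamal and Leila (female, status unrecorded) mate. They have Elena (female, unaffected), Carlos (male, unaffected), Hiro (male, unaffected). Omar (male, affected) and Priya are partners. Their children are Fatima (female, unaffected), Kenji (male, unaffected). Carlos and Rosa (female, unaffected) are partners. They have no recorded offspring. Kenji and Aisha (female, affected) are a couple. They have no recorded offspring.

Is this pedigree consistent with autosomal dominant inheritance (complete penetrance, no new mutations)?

Yes

A consistent assignment under autosomal dominant exists: Daniel Aa, Julia aa, Jamal aa, Priya aa, Ben Aa, Farid aa, Leila Aa, Omar Aa, Elena aa, Carlos aa, Hiro aa, Rosa aa, Fatima aa, Kenji aa, Aisha AA.
In this assignment every recorded phenotype matches its genotype and every non-founder's genotype is obtainable from its parents' genotypes, so the pedigree is consistent.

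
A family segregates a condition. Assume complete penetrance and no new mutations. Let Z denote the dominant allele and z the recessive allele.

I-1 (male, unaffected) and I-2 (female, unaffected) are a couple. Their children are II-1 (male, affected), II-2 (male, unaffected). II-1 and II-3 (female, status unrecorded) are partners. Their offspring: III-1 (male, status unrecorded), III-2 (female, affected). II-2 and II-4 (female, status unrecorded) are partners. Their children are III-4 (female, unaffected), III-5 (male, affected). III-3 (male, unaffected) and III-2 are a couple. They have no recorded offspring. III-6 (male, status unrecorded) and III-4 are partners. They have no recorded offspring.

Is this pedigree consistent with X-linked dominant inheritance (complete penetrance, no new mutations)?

No

Under X-linked dominant, II-1 (affected, male) cannot arise from I-1 (unaffected) × I-2 (unaffected).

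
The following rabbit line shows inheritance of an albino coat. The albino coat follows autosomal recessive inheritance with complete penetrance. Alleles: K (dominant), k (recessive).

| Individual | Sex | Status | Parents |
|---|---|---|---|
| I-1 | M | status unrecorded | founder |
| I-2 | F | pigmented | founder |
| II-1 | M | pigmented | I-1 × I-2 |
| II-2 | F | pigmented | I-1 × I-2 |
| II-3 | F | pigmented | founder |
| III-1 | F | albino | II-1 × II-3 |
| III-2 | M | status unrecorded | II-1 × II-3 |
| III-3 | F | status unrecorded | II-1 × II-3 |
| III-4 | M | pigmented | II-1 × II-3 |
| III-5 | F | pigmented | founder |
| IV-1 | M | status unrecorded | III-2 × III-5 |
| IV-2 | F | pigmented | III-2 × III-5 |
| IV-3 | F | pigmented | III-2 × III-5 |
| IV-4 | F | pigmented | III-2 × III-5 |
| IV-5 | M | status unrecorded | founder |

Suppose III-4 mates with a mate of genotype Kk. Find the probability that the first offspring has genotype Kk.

II-1 is pigmented so carries K and passed k to III-1 (kk), so II-1 is Kk.
II-3 is pigmented so carries K and passed k to III-1 (kk), so II-3 is Kk.
III-4 is a pigmented offspring of II-1 (Kk) × II-3 (Kk), whose cross gives 1/4 KK : 1/2 Kk : 1/4 kk; conditioning on being pigmented, III-4 is KK with probability 1/3, Kk with probability 2/3.
Summing over parental genotype combinations, P(offspring has genotype Kk) = 1/3·1/2 + 2/3·1/2 = 1/2.

1/2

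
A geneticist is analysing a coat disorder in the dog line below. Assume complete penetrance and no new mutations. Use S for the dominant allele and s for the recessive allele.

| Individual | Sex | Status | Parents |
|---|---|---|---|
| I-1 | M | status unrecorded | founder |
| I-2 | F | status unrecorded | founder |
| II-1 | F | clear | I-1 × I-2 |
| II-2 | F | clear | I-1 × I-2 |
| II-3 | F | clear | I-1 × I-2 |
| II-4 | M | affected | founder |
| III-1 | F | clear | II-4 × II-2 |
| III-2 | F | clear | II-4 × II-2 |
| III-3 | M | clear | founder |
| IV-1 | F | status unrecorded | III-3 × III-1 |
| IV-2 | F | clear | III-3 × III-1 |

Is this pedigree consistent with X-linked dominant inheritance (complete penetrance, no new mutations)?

Under X-linked dominant, III-1 (clear, female) cannot arise from II-4 (affected) × II-2 (clear).

No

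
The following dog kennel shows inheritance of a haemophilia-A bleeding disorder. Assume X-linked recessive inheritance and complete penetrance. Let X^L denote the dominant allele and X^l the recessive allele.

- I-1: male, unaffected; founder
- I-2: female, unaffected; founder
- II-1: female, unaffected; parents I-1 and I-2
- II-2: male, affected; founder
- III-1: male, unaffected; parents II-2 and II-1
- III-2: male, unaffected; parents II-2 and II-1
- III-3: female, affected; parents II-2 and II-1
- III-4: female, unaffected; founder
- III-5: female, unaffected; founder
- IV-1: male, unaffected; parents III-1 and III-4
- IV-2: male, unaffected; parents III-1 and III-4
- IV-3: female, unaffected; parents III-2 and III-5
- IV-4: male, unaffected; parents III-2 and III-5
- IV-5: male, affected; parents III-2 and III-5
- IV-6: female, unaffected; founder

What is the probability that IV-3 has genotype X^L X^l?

III-2 is unaffected, so III-2 is X^L Y.
III-5 is unaffected so carries L and passed l to IV-5 (X^l Y), so III-5 is X^L X^l.
Their cross gives offspring ratios 1/2 X^L X^L : 1/2 X^L X^l. Conditioning on IV-3 being unaffected, P(X^L X^l) = 1/2 / 1 = 1/2.

1/2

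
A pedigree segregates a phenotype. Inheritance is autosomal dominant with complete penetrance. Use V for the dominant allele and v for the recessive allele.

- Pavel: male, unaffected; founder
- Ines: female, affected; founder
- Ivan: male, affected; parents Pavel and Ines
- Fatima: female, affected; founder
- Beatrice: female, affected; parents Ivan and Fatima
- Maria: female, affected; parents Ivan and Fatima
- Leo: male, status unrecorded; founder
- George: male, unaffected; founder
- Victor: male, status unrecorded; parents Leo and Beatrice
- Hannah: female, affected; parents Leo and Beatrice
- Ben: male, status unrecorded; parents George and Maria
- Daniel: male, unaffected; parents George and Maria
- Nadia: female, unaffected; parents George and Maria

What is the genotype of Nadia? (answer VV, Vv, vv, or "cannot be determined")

Nadia is unaffected, so Nadia is vv.

vv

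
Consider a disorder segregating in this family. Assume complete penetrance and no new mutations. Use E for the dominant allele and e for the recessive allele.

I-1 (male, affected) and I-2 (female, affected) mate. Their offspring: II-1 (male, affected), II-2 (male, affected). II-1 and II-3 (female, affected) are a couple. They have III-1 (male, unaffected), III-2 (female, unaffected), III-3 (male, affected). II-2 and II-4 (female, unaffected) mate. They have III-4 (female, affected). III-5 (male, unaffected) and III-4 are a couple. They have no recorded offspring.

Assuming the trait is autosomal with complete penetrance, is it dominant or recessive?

dominant

II-1 and II-3 are both affected yet have an unaffected child III-1. Under a recessive model two affected parents are homozygous and every child would be affected, so the trait cannot be recessive.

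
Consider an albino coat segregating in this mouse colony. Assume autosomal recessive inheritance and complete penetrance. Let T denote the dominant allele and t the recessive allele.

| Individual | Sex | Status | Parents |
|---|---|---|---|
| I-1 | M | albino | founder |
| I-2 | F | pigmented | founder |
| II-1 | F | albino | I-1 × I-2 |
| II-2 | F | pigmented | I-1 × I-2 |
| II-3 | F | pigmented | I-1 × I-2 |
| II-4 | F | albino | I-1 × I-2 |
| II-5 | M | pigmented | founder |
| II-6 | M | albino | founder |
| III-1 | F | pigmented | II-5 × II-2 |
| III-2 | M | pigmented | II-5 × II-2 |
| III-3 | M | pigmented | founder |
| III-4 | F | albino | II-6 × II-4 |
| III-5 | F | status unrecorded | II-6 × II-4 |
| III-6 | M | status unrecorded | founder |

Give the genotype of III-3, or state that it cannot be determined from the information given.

III-3's phenotype allows TT or Tt, and no parent or child forces a single allele at both positions; consistent genotype assignments exist with III-3 as TT or Tt.

cannot be determined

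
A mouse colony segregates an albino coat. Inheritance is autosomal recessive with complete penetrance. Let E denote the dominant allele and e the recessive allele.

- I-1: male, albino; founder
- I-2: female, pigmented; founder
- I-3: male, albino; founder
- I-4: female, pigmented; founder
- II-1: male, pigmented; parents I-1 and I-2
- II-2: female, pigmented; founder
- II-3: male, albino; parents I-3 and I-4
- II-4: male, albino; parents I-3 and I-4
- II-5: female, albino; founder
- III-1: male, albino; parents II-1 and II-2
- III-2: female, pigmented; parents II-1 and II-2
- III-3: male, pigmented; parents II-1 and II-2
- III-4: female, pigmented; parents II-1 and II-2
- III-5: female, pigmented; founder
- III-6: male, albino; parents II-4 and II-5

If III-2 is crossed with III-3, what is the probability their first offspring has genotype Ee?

II-1 is pigmented so carries E and received e from I-1 (ee), so II-1 is Ee.
II-2 is pigmented so carries E and passed e to III-1 (ee), so II-2 is Ee.
III-2 is a pigmented offspring of II-1 (Ee) × II-2 (Ee), whose cross gives 1/4 EE : 1/2 Ee : 1/4 ee; conditioning on being pigmented, III-2 is EE with probability 1/3, Ee with probability 2/3.
III-3 is a pigmented offspring of II-1 (Ee) × II-2 (Ee), whose cross gives 1/4 EE : 1/2 Ee : 1/4 ee; conditioning on being pigmented, III-3 is EE with probability 1/3, Ee with probability 2/3.
Summing over parental genotype combinations, P(offspring has genotype Ee) = 2/9·1/2 + 2/9·1/2 + 4/9·1/2 = 4/9.

4/9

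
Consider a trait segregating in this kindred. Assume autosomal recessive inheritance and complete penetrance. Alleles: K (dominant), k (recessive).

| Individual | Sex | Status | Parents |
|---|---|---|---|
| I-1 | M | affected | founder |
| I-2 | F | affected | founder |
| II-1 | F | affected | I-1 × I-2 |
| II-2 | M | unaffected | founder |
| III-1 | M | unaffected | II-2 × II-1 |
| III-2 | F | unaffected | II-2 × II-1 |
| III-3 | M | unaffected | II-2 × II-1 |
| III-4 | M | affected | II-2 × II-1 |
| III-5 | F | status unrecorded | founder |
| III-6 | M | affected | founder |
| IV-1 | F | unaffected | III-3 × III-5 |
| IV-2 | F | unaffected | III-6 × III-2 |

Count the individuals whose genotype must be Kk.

5

Obligate heterozygotes: II-2 is unaffected so carries K and passed k to III-4 (kk), so II-2 is Kk; III-1 is unaffected so carries K and received k from II-1 (kk), so III-1 is Kk; III-2 is unaffected so carries K and received k from II-1 (kk), so III-2 is Kk; III-3 is unaffected so carries K and received k from II-1 (kk), so III-3 is Kk; IV-2 is unaffected so carries K and received k from III-6 (kk), so IV-2 is Kk.
Every other individual is either homozygous by phenotype or has at least one consistent homozygous assignment, so the count is 5.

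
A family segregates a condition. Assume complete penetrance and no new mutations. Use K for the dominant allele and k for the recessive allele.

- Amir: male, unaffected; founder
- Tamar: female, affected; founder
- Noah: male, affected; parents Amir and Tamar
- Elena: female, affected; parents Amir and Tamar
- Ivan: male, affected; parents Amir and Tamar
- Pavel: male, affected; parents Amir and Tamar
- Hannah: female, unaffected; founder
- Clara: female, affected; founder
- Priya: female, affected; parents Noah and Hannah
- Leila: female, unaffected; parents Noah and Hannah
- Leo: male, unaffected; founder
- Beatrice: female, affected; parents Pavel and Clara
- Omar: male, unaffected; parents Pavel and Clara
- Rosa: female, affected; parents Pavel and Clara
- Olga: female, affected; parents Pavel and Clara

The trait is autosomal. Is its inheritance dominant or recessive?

Pavel and Clara are both affected yet have an unaffected child Omar. Under a recessive model two affected parents are homozygous and every child would be affected, so the trait cannot be recessive.

dominant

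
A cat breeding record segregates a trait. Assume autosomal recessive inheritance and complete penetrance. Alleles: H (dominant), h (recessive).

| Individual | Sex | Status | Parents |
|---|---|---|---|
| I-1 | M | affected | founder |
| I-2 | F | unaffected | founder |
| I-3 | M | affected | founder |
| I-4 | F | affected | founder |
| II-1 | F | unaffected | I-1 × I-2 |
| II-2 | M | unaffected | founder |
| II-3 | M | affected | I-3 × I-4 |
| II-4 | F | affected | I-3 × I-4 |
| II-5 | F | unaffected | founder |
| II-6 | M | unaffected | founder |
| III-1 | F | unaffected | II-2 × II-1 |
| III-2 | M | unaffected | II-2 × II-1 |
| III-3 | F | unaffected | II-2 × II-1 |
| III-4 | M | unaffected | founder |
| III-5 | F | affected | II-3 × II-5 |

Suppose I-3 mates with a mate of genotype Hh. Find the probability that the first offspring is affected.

I-3 is affected, so I-3 is hh.
The cross gives 1/2 Hh : 1/2 hh, so P(offspring is affected) = 1/2.

1/2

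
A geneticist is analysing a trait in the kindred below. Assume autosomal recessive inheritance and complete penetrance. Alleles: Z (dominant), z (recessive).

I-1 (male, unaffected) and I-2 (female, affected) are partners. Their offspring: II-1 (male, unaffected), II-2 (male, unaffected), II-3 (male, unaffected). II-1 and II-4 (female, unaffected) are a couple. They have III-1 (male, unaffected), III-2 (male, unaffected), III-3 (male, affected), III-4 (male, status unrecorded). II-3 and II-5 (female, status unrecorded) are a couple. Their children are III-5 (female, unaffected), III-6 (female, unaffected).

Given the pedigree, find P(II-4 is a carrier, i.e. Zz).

II-4 is unaffected so carries Z and passed z to III-3 (zz), so II-4 is Zz, giving P(Zz) = 1.

1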